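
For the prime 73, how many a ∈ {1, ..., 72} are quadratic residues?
For prime 73, there are (p-1)/2 = (73-1)/2 = 36 quadratic residues (excluding 0).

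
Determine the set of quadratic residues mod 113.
QRs mod 113: {1, 2, 4, 7, 8, 9, 11, 13, 14, 15, 16, 18, 22, 25, 26, 28, 30, 31, 32, 36, 41, 44, 49, 50, 51, 52, 53, 56, 57, 60, 61, 62, 63, 64, 69, 72, 77, 81, 82, 83, 85, 87, 88, 91, 95, 97, 98, 99, 100, 102, 104, 105, 106, 109, 111, 112}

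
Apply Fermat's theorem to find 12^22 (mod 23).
By Fermat's Little Theorem, 12^{22} ≡ 1 (mod 23) since 23 is prime and gcd(12, 23) = 1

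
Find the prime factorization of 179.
179

Divide by primes starting from smallest:
179 ÷ 179 = 1

179 = 179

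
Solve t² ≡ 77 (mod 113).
The square roots of 77 mod 113 are 23 and 90. Verify: 23² = 529 ≡ 77 (mod 113)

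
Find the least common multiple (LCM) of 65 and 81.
5265

First find GCD(65, 81) using the Euclidean algorithm:
65 = 0 × 81 + 65
81 = 1 × 65 + 16
65 = 4 × 16 + 1
16 = 16 × 1 + 0
GCD(65, 81) = 1

LCM formula: LCM(a, b) = (a × b) / GCD(a, b)
LCM(65, 81) = (65 × 81) / 1
LCM(65, 81) = 5265 / 1
LCM(65, 81) = 5265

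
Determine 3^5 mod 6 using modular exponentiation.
5 = 4 + 1 (binary 101). Repeated squaring mod 6: 3^1 ≡ 3; 3^2 ≡ 3² = 9 ≡ 3; 3^4 ≡ 3² = 9 ≡ 3. Multiply: 3^5 = 3^4 × 3^1 ≡ 3 × 3 (mod 6): 3 × 3 = 9 ≡ 3. So 3^5 ≡ 3 (mod 6).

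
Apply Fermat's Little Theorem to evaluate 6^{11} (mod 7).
6

By Fermat's Little Theorem, a^(p-1) ≡ 1 (mod p) for prime p and gcd(a, p) = 1
Here p = 7, so 6^6 ≡ 1 (mod 7)
We can reduce the exponent: 11 mod 6 = 5
So 6^11 ≡ 6^5 (mod 7)
Computing: 6^5 mod 7 = 6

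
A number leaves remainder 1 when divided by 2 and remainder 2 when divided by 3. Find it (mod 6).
M = 2 × 3 = 6. M₁ = 3, y₁ ≡ 1 (mod 2). M₂ = 2, y₂ ≡ 2 (mod 3). z = 1×3×1 + 2×2×2 ≡ 5 (mod 6)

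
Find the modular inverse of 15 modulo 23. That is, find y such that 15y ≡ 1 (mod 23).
20

Using Extended Euclidean Algorithm:
gcd(15, 23) = 1
Bezout coefficients: 15 × -3 + 23 × 2 = 1
So 15 × -3 ≡ 1 (mod 23)
The inverse is -3 mod 23 = 20
Verification: 15 × 20 = 300 = 13 × 23 + 1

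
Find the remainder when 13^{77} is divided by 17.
By Fermat: 13^{16} ≡ 1 (mod 17). 77 = 4×16 + 13. So 13^{77} ≡ 13^{13} ≡ 13 (mod 17)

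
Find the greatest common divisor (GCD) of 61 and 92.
1

Using the Euclidean algorithm:
61 = 0 × 92 + 61
92 = 1 × 61 + 31
61 = 1 × 31 + 30
31 = 1 × 30 + 1
30 = 30 × 1 + 0

GCD(61, 92) = 1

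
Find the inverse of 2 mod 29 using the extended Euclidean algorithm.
Extended GCD: 2(-14) + 29(1) = 1. So 2^(-1) ≡ 15 ≡ 15 (mod 29). Verify: 2 × 15 = 30 ≡ 1 (mod 29)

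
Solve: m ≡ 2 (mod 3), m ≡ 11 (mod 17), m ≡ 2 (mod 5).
M = 3 × 17 × 5 = 255. M₁ = 85, y₁ ≡ 1 (mod 3). M₂ = 15, y₂ ≡ 8 (mod 17). M₃ = 51, y₃ ≡ 1 (mod 5). m = 2×85×1 + 11×15×8 + 2×51×1 ≡ 62 (mod 255)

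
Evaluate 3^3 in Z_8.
3 = 2 + 1 (binary 11). Repeated squaring mod 8: 3^1 ≡ 3; 3^2 ≡ 3² = 9 ≡ 1. Multiply: 3^3 = 3^2 × 3^1 ≡ 1 × 3 (mod 8): 1 × 3 = 3 ≡ 3. So 3^3 ≡ 3 (mod 8).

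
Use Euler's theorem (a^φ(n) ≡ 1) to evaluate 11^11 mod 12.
By Euler: 11^{4} ≡ 1 (mod 12) since gcd(11, 12) = 1. 11 = 2×4 + 3. So 11^{11} ≡ 11^{3} ≡ 11 (mod 12)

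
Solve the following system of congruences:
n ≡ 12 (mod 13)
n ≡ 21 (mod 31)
207

Using the Chinese Remainder Theorem:
M = product of moduli = 403
For equation 1: M_1 = 31, 31 ≡ 5 (mod 13), inverse of 31 mod 13 is 8 (check: 5 × 8 = 40 ≡ 1 (mod 13))
For equation 2: M_2 = 13, 13 ≡ 13 (mod 31), inverse of 13 mod 31 is 12 (check: 13 × 12 = 156 ≡ 1 (mod 31))
Combine: n ≡ Σ r_i×M_i×(M_i⁻¹ mod m_i) = 12×31×8 + 21×13×12 = 2976 + 3276 = 6252
6252 mod 403 = 207
n ≡ 207 (mod 403)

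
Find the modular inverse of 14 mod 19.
14^(-1) ≡ 15 (mod 19). Verification: 14 × 15 = 210 ≡ 1 (mod 19)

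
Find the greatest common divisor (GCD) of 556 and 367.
1

Using the Euclidean algorithm:
556 = 1 × 367 + 189
367 = 1 × 189 + 178
189 = 1 × 178 + 11
178 = 16 × 11 + 2
11 = 5 × 2 + 1
2 = 2 × 1 + 0

GCD(556, 367) = 1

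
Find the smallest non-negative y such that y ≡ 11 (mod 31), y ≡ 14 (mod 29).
507

Using the Chinese Remainder Theorem:
M = product of moduli = 899
For equation 1: M_1 = 29, 29 ≡ 29 (mod 31), inverse of 29 mod 31 is 15 (check: 29 × 15 = 435 ≡ 1 (mod 31))
For equation 2: M_2 = 31, 31 ≡ 2 (mod 29), inverse of 31 mod 29 is 15 (check: 2 × 15 = 30 ≡ 1 (mod 29))
Combine: y ≡ Σ r_i×M_i×(M_i⁻¹ mod m_i) = 11×29×15 + 14×31×15 = 4785 + 6510 = 11295
11295 mod 899 = 507
y ≡ 507 (mod 899)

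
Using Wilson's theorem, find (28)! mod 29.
By Wilson's theorem, (28)! ≡ -1 ≡ 28 (mod 29)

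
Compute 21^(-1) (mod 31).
21^(-1) ≡ 3 (mod 31). Verification: 21 × 3 = 63 ≡ 1 (mod 31)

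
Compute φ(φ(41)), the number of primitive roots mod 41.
Number of primitive roots mod 41 = φ(40) = 16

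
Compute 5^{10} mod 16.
9

Using successive squaring:
Binary expansion of 10: 1010
Powers of 5 mod 16 (each is the square of the previous):
  5^1 ≡ 5 (mod 16)
  5^2 ≡ 5² = 25 ≡ 9 (mod 16)
  5^4 ≡ 9² = 81 ≡ 1 (mod 16)
  5^8 ≡ 1² = 1 ≡ 1 (mod 16)
10 = 8 + 2, so 5^10 = 5^8 × 5^2 ≡ 1 × 9 (mod 16)
Multiplying step by step:
  1 × 9 = 9 ≡ 9 (mod 16)
Result: 5^10 ≡ 9 (mod 16)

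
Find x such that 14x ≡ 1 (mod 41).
14^(-1) ≡ 3 (mod 41). Verification: 14 × 3 = 42 ≡ 1 (mod 41)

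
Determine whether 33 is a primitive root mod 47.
p - 1 = 46 has prime divisors 2, 23. Check 33^(46/q) mod 47 for each: 33^(46/2) = 33^23 ≡ 46, 33^(46/23) = 33^2 ≡ 8 (mod 47). None of these is 1, so 33 has order 46 = φ(47), so it is a primitive root mod 47.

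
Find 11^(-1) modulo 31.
17

Using Extended Euclidean Algorithm:
gcd(11, 31) = 1
Bezout coefficients: 11 × -14 + 31 × 5 = 1
So 11 × -14 ≡ 1 (mod 31)
The inverse is -14 mod 31 = 17
Verification: 11 × 17 = 187 = 6 × 31 + 1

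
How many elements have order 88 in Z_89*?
Number of primitive roots mod 89 = φ(88) = 40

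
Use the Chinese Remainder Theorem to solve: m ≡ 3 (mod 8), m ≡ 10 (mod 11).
M = 8 × 11 = 88. M₁ = 11, y₁ ≡ 3 (mod 8). M₂ = 8, y₂ ≡ 7 (mod 11). m = 3×11×3 + 10×8×7 ≡ 43 (mod 88)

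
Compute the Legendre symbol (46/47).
(46/47) = 46^{23} mod 47 = -1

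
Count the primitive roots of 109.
36

The number of primitive roots modulo p is φ(p-1) = φ(108)
φ(108) = 36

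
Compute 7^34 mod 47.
Using repeated squaring. 34 = 32 + 2 (binary 100010). Repeated squaring mod 47: 7^1 ≡ 7; 7^2 ≡ 7² = 49 ≡ 2; 7^4 ≡ 2² = 4 ≡ 4; 7^8 ≡ 4² = 16 ≡ 16; 7^16 ≡ 16² = 256 ≡ 21; 7^32 ≡ 21² = 441 ≡ 18. Multiply: 7^34 = 7^32 × 7^2 ≡ 18 × 2 (mod 47): 18 × 2 = 36 ≡ 36. So 7^34 ≡ 36 (mod 47).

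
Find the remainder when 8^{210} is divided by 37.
By Fermat: 8^{36} ≡ 1 (mod 37). 210 = 5×36 + 30. So 8^{210} ≡ 8^{30} ≡ 36 (mod 37)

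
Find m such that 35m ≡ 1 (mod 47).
35^(-1) ≡ 43 (mod 47). Verification: 35 × 43 = 1505 ≡ 1 (mod 47)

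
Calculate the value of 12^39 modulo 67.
Using repeated squaring. 39 = 32 + 4 + 2 + 1 (binary 100111). Repeated squaring mod 67: 12^1 ≡ 12; 12^2 ≡ 12² = 144 ≡ 10; 12^4 ≡ 10² = 100 ≡ 33; 12^8 ≡ 33² = 1089 ≡ 17; 12^16 ≡ 17² = 289 ≡ 21; 12^32 ≡ 21² = 441 ≡ 39. Multiply: 12^39 = 12^32 × 12^4 × 12^2 × 12^1 ≡ 39 × 33 × 10 × 12 (mod 67): 39 × 33 = 1287 ≡ 14; 14 × 10 = 140 ≡ 6; 6 × 12 = 72 ≡ 5. So 12^39 ≡ 5 (mod 67).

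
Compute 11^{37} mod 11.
0

Using successive squaring:
Binary expansion of 37: 100101
Powers of 11 mod 11 (each is the square of the previous):
  11^1 ≡ 0 (mod 11)
  11^2 ≡ 0² = 0 ≡ 0 (mod 11)
  11^4 ≡ 0² = 0 ≡ 0 (mod 11)
  11^8 ≡ 0² = 0 ≡ 0 (mod 11)
  11^16 ≡ 0² = 0 ≡ 0 (mod 11)
  11^32 ≡ 0² = 0 ≡ 0 (mod 11)
37 = 32 + 4 + 1, so 11^37 = 11^32 × 11^4 × 11^1 ≡ 0 × 0 × 0 (mod 11)
Multiplying step by step:
  0 × 0 = 0 ≡ 0 (mod 11)
  0 × 0 = 0 ≡ 0 (mod 11)
Result: 11^37 ≡ 0 (mod 11)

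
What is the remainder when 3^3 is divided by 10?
3 = 2 + 1 (binary 11). Repeated squaring mod 10: 3^1 ≡ 3; 3^2 ≡ 3² = 9 ≡ 9. Multiply: 3^3 = 3^2 × 3^1 ≡ 9 × 3 (mod 10): 9 × 3 = 27 ≡ 7. So 3^3 ≡ 7 (mod 10).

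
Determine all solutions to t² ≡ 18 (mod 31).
The square roots of 18 mod 31 are 7 and 24. Verify: 7² = 49 ≡ 18 (mod 31)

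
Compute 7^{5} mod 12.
7

Using successive squaring:
Binary expansion of 5: 101
Powers of 7 mod 12 (each is the square of the previous):
  7^1 ≡ 7 (mod 12)
  7^2 ≡ 7² = 49 ≡ 1 (mod 12)
  7^4 ≡ 1² = 1 ≡ 1 (mod 12)
5 = 4 + 1, so 7^5 = 7^4 × 7^1 ≡ 1 × 7 (mod 12)
Multiplying step by step:
  1 × 7 = 7 ≡ 7 (mod 12)
Result: 7^5 ≡ 7 (mod 12)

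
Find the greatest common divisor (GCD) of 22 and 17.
1

Using the Euclidean algorithm:
22 = 1 × 17 + 5
17 = 3 × 5 + 2
5 = 2 × 2 + 1
2 = 2 × 1 + 0

GCD(22, 17) = 1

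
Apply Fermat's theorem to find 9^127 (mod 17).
By Fermat: 9^{16} ≡ 1 (mod 17). 127 = 7×16 + 15. So 9^{127} ≡ 9^{15} ≡ 2 (mod 17)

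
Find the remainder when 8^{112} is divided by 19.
By Fermat: 8^{18} ≡ 1 (mod 19). 112 = 6×18 + 4. So 8^{112} ≡ 8^{4} ≡ 11 (mod 19)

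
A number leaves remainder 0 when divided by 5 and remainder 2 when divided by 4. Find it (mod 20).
M = 5 × 4 = 20. M₁ = 4, y₁ ≡ 4 (mod 5). M₂ = 5, y₂ ≡ 1 (mod 4). n = 0×4×4 + 2×5×1 ≡ 10 (mod 20)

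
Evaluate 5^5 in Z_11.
5 = 4 + 1 (binary 101). Repeated squaring mod 11: 5^1 ≡ 5; 5^2 ≡ 5² = 25 ≡ 3; 5^4 ≡ 3² = 9 ≡ 9. Multiply: 5^5 = 5^4 × 5^1 ≡ 9 × 5 (mod 11): 9 × 5 = 45 ≡ 1. So 5^5 ≡ 1 (mod 11).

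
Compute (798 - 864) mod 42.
18

(798 - 864) = -66
-66 mod 42 = 18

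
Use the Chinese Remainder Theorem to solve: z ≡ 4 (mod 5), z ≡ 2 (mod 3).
M = 5 × 3 = 15. M₁ = 3, y₁ ≡ 2 (mod 5). M₂ = 5, y₂ ≡ 2 (mod 3). z = 4×3×2 + 2×5×2 ≡ 14 (mod 15)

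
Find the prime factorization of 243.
3^5

Divide by primes starting from smallest:
243 ÷ 3 = 81
81 ÷ 3 = 27
27 ÷ 3 = 9
9 ÷ 3 = 3
3 ÷ 3 = 1

243 = 3^5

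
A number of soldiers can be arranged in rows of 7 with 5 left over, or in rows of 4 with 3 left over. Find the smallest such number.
M = 7 × 4 = 28. M₁ = 4, y₁ ≡ 2 (mod 7). M₂ = 7, y₂ ≡ 3 (mod 4). r = 5×4×2 + 3×7×3 ≡ 19 (mod 28). The smallest positive such number is 19.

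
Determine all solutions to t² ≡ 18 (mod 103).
The square roots of 18 mod 103 are 92 and 11. Verify: 92² = 8464 ≡ 18 (mod 103)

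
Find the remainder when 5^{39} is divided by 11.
By Fermat: 5^{10} ≡ 1 (mod 11). 39 = 3×10 + 9. So 5^{39} ≡ 5^{9} ≡ 9 (mod 11)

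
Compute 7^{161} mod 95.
87

Using successive squaring:
Binary expansion of 161: 10100001
Powers of 7 mod 95 (each is the square of the previous):
  7^1 ≡ 7 (mod 95)
  7^2 ≡ 7² = 49 ≡ 49 (mod 95)
  7^4 ≡ 49² = 2401 ≡ 26 (mod 95)
  7^8 ≡ 26² = 676 ≡ 11 (mod 95)
  7^16 ≡ 11² = 121 ≡ 26 (mod 95)
  7^32 ≡ 26² = 676 ≡ 11 (mod 95)
  7^64 ≡ 11² = 121 ≡ 26 (mod 95)
  7^128 ≡ 26² = 676 ≡ 11 (mod 95)
161 = 128 + 32 + 1, so 7^161 = 7^128 × 7^32 × 7^1 ≡ 11 × 11 × 7 (mod 95)
Multiplying step by step:
  11 × 11 = 121 ≡ 26 (mod 95)
  26 × 7 = 182 ≡ 87 (mod 95)
Result: 7^161 ≡ 87 (mod 95)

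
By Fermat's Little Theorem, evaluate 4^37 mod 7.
By Fermat: 4^{6} ≡ 1 (mod 7). 37 = 6×6 + 1. So 4^{37} ≡ 4^{1} ≡ 4 (mod 7)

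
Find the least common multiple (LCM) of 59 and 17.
1003

First find GCD(59, 17) using the Euclidean algorithm:
59 = 3 × 17 + 8
17 = 2 × 8 + 1
8 = 8 × 1 + 0
GCD(59, 17) = 1

LCM formula: LCM(a, b) = (a × b) / GCD(a, b)
LCM(59, 17) = (59 × 17) / 1
LCM(59, 17) = 1003 / 1
LCM(59, 17) = 1003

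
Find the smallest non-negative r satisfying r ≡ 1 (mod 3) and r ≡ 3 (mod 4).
M = 3 × 4 = 12. M₁ = 4, y₁ ≡ 1 (mod 3). M₂ = 3, y₂ ≡ 3 (mod 4). r = 1×4×1 + 3×3×3 ≡ 7 (mod 12)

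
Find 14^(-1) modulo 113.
105

Using Extended Euclidean Algorithm:
gcd(14, 113) = 1
Bezout coefficients: 14 × -8 + 113 × 1 = 1
So 14 × -8 ≡ 1 (mod 113)
The inverse is -8 mod 113 = 105
Verification: 14 × 105 = 1470 = 13 × 113 + 1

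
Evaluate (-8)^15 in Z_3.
Using Fermat: (-8)^{2} ≡ 1 (mod 3). 15 ≡ 1 (mod 2). So (-8)^{15} ≡ (-8)^{1} ≡ 1 (mod 3)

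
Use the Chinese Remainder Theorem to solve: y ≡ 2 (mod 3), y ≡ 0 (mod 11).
M = 3 × 11 = 33. M₁ = 11, y₁ ≡ 2 (mod 3). M₂ = 3, y₂ ≡ 4 (mod 11). y = 2×11×2 + 0×3×4 ≡ 11 (mod 33)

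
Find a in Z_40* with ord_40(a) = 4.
3 has order 4 mod 40 since 3^{4} ≡ 1 (mod 40) and no smaller power works.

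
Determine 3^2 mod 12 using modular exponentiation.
2 = 2 (binary 10). Repeated squaring mod 12: 3^1 ≡ 3; 3^2 ≡ 3² = 9 ≡ 9. So 3^2 ≡ 9 (mod 12).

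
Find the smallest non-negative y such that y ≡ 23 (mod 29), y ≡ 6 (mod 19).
139

Using the Chinese Remainder Theorem:
M = product of moduli = 551
For equation 1: M_1 = 19, 19 ≡ 19 (mod 29), inverse of 19 mod 29 is 26 (check: 19 × 26 = 494 ≡ 1 (mod 29))
For equation 2: M_2 = 29, 29 ≡ 10 (mod 19), inverse of 29 mod 19 is 2 (check: 10 × 2 = 20 ≡ 1 (mod 19))
Combine: y ≡ Σ r_i×M_i×(M_i⁻¹ mod m_i) = 23×19×26 + 6×29×2 = 11362 + 348 = 11710
11710 mod 551 = 139
y ≡ 139 (mod 551)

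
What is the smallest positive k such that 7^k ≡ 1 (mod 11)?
Powers of 7 mod 11: 7^1≡7, 7^2≡5, 7^3≡2, 7^4≡3, 7^5≡10, 7^6≡4, 7^7≡6, 7^8≡9, 7^9≡8, 7^10≡1. Order = 10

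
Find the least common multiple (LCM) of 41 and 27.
1107

First find GCD(41, 27) using the Euclidean algorithm:
41 = 1 × 27 + 14
27 = 1 × 14 + 13
14 = 1 × 13 + 1
13 = 13 × 1 + 0
GCD(41, 27) = 1

LCM formula: LCM(a, b) = (a × b) / GCD(a, b)
LCM(41, 27) = (41 × 27) / 1
LCM(41, 27) = 1107 / 1
LCM(41, 27) = 1107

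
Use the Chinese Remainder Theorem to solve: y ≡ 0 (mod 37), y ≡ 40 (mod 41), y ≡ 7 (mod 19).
1147

Using the Chinese Remainder Theorem:
M = product of moduli = 28823
For equation 1: M_1 = 779, 779 ≡ 2 (mod 37), inverse of 779 mod 37 is 19 (check: 2 × 19 = 38 ≡ 1 (mod 37))
For equation 2: M_2 = 703, 703 ≡ 6 (mod 41), inverse of 703 mod 41 is 7 (check: 6 × 7 = 42 ≡ 1 (mod 41))
For equation 3: M_3 = 1517, 1517 ≡ 16 (mod 19), inverse of 1517 mod 19 is 6 (check: 16 × 6 = 96 ≡ 1 (mod 19))
Combine: y ≡ Σ r_i×M_i×(M_i⁻¹ mod m_i) = 0×779×19 + 40×703×7 + 7×1517×6 = 0 + 196840 + 63714 = 260554
260554 mod 28823 = 1147
y ≡ 1147 (mod 28823)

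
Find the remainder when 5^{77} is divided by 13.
By Fermat: 5^{12} ≡ 1 (mod 13). 77 = 6×12 + 5. So 5^{77} ≡ 5^{5} ≡ 5 (mod 13)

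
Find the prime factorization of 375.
3 × 5^3

Divide by primes starting from smallest:
375 ÷ 3 = 125
125 ÷ 5 = 25
25 ÷ 5 = 5
5 ÷ 5 = 1

375 = 3 × 5^3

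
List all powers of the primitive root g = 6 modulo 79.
g^1, g^2, ..., g^{78} mod 79: {6, 36, 58, 32, 34, 46, 39, 76, 61, 50, 63, 62, 56, 20, 41, 9, 54, 8, 48, 51, 69, 19, 35, 52, 75, 55, 14, 5, 30, 22, 53, 2, 12, 72, 37, 64, 68, 13, 78, 73, 43, 21, 47, 45, 33, 40, 3, 18, 29, 16, 17, 23, 59, 38, 70, 25, 71, 31, 28, 10, 60, 44, 27, 4, 24, 65, 74, 49, 57, 26, 77, 67, 7, 42, 15, 11, 66, 1}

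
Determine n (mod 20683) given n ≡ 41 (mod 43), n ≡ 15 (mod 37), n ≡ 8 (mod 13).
385

Using the Chinese Remainder Theorem:
M = product of moduli = 20683
For equation 1: M_1 = 481, 481 ≡ 8 (mod 43), inverse of 481 mod 43 is 27 (check: 8 × 27 = 216 ≡ 1 (mod 43))
For equation 2: M_2 = 559, 559 ≡ 4 (mod 37), inverse of 559 mod 37 is 28 (check: 4 × 28 = 112 ≡ 1 (mod 37))
For equation 3: M_3 = 1591, 1591 ≡ 5 (mod 13), inverse of 1591 mod 13 is 8 (check: 5 × 8 = 40 ≡ 1 (mod 13))
Combine: n ≡ Σ r_i×M_i×(M_i⁻¹ mod m_i) = 41×481×27 + 15×559×28 + 8×1591×8 = 532467 + 234780 + 101824 = 869071
869071 mod 20683 = 385
n ≡ 385 (mod 20683)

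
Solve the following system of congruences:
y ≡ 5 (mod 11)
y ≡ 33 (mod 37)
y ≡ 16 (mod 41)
5879

Using the Chinese Remainder Theorem:
M = product of moduli = 16687
For equation 1: M_1 = 1517, 1517 ≡ 10 (mod 11), inverse of 1517 mod 11 is 10 (check: 10 × 10 = 100 ≡ 1 (mod 11))
For equation 2: M_2 = 451, 451 ≡ 7 (mod 37), inverse of 451 mod 37 is 16 (check: 7 × 16 = 112 ≡ 1 (mod 37))
For equation 3: M_3 = 407, 407 ≡ 38 (mod 41), inverse of 407 mod 41 is 27 (check: 38 × 27 = 1026 ≡ 1 (mod 41))
Combine: y ≡ Σ r_i×M_i×(M_i⁻¹ mod m_i) = 5×1517×10 + 33×451×16 + 16×407×27 = 75850 + 238128 + 175824 = 489802
489802 mod 16687 = 5879
y ≡ 5879 (mod 16687)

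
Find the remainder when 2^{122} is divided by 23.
By Fermat: 2^{22} ≡ 1 (mod 23). 122 = 5×22 + 12. So 2^{122} ≡ 2^{12} ≡ 2 (mod 23)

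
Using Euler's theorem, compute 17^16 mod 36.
By Euler: 17^{12} ≡ 1 (mod 36) since gcd(17, 36) = 1. 16 = 1×12 + 4. So 17^{16} ≡ 17^{4} ≡ 1 (mod 36)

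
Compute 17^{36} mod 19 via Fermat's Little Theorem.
1

By Fermat's Little Theorem, a^(p-1) ≡ 1 (mod p) for prime p and gcd(a, p) = 1
Here p = 19, so 17^18 ≡ 1 (mod 19)
We can reduce the exponent: 36 mod 18 = 0
So 17^36 ≡ 17^0 (mod 19)
Computing: 17^0 mod 19 = 1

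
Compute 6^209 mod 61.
Using Fermat: 6^{60} ≡ 1 (mod 61). 209 ≡ 29 (mod 60). So 6^{209} ≡ 6^{29} ≡ 10 (mod 61)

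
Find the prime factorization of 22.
2 × 11

Divide by primes starting from smallest:
22 ÷ 2 = 11
11 ÷ 11 = 1

22 = 2 × 11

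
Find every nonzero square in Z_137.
QRs mod 137: {1, 2, 4, 7, 8, 9, 11, 14, 15, 16, 17, 18, 19, 22, 25, 28, 30, 32, 34, 36, 37, 38, 39, 44, 49, 50, 56, 59, 60, 61, 63, 64, 65, 68, 69, 72, 73, 74, 76, 77, 78, 81, 87, 88, 93, 98, 99, 100, 101, 103, 105, 107, 109, 112, 115, 118, 119, 120, 121, 122, 123, 126, 128, 129, 130, 133, 135, 136}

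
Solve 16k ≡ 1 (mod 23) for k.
16^(-1) ≡ 13 (mod 23). Verification: 16 × 13 = 208 ≡ 1 (mod 23)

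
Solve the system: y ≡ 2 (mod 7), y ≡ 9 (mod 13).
M = 7 × 13 = 91. M₁ = 13, y₁ ≡ 6 (mod 7). M₂ = 7, y₂ ≡ 2 (mod 13). y = 2×13×6 + 9×7×2 ≡ 9 (mod 91)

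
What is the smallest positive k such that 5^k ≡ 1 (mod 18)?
Powers of 5 mod 18: 5^1≡5, 5^2≡7, 5^3≡17, 5^4≡13, 5^5≡11, 5^6≡1. Order = 6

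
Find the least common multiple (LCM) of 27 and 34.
918

First find GCD(27, 34) using the Euclidean algorithm:
27 = 0 × 34 + 27
34 = 1 × 27 + 7
27 = 3 × 7 + 6
7 = 1 × 6 + 1
6 = 6 × 1 + 0
GCD(27, 34) = 1

LCM formula: LCM(a, b) = (a × b) / GCD(a, b)
LCM(27, 34) = (27 × 34) / 1
LCM(27, 34) = 918 / 1
LCM(27, 34) = 918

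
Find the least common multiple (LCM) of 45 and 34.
1530

First find GCD(45, 34) using the Euclidean algorithm:
45 = 1 × 34 + 11
34 = 3 × 11 + 1
11 = 11 × 1 + 0
GCD(45, 34) = 1

LCM formula: LCM(a, b) = (a × b) / GCD(a, b)
LCM(45, 34) = (45 × 34) / 1
LCM(45, 34) = 1530 / 1
LCM(45, 34) = 1530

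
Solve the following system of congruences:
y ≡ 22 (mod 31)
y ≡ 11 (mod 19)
239

Using the Chinese Remainder Theorem:
M = product of moduli = 589
For equation 1: M_1 = 19, 19 ≡ 19 (mod 31), inverse of 19 mod 31 is 18 (check: 19 × 18 = 342 ≡ 1 (mod 31))
For equation 2: M_2 = 31, 31 ≡ 12 (mod 19), inverse of 31 mod 19 is 8 (check: 12 × 8 = 96 ≡ 1 (mod 19))
Combine: y ≡ Σ r_i×M_i×(M_i⁻¹ mod m_i) = 22×19×18 + 11×31×8 = 7524 + 2728 = 10252
10252 mod 589 = 239
y ≡ 239 (mod 589)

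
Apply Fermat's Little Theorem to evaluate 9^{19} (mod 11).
5

By Fermat's Little Theorem, a^(p-1) ≡ 1 (mod p) for prime p and gcd(a, p) = 1
Here p = 11, so 9^10 ≡ 1 (mod 11)
We can reduce the exponent: 19 mod 10 = 9
So 9^19 ≡ 9^9 (mod 11)
Computing: 9^9 mod 11 = 5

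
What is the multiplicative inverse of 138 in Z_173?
138^(-1) ≡ 84 (mod 173). Verification: 138 × 84 = 11592 ≡ 1 (mod 173)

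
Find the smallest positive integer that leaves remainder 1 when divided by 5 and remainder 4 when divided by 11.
M = 5 × 11 = 55. M₁ = 11, y₁ ≡ 1 (mod 5). M₂ = 5, y₂ ≡ 9 (mod 11). y = 1×11×1 + 4×5×9 ≡ 26 (mod 55). The smallest positive such number is 26.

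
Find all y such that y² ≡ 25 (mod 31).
The square roots of 25 mod 31 are 5 and 26. Verify: 5² = 25 ≡ 25 (mod 31)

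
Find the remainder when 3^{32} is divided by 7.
By Fermat: 3^{6} ≡ 1 (mod 7). 32 = 5×6 + 2. So 3^{32} ≡ 3^{2} ≡ 2 (mod 7)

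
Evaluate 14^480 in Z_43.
Using Fermat: 14^{42} ≡ 1 (mod 43). 480 ≡ 18 (mod 42). So 14^{480} ≡ 14^{18} ≡ 16 (mod 43)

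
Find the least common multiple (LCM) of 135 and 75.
675

First find GCD(135, 75) using the Euclidean algorithm:
135 = 1 × 75 + 60
75 = 1 × 60 + 15
60 = 4 × 15 + 0
GCD(135, 75) = 15

LCM formula: LCM(a, b) = (a × b) / GCD(a, b)
LCM(135, 75) = (135 × 75) / 15
LCM(135, 75) = 10125 / 15
LCM(135, 75) = 675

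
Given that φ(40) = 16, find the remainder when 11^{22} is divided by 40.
By Euler: 11^{16} ≡ 1 (mod 40) since gcd(11, 40) = 1. 22 = 1×16 + 6. So 11^{22} ≡ 11^{6} ≡ 1 (mod 40)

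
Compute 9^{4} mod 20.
1

Using successive squaring:
Binary expansion of 4: 100
Powers of 9 mod 20 (each is the square of the previous):
  9^1 ≡ 9 (mod 20)
  9^2 ≡ 9² = 81 ≡ 1 (mod 20)
  9^4 ≡ 1² = 1 ≡ 1 (mod 20)
4 is a power of 2, so 9^4 is the last square: ≡ 1 (mod 20)
Result: 9^4 ≡ 1 (mod 20)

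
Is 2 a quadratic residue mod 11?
By Euler's criterion: 2^{5} ≡ 10 (mod 11). Since this equals -1 (≡ 10), 2 is not a QR.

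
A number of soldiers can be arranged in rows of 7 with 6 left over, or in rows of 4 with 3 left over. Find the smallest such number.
M = 7 × 4 = 28. M₁ = 4, y₁ ≡ 2 (mod 7). M₂ = 7, y₂ ≡ 3 (mod 4). k = 6×4×2 + 3×7×3 ≡ 27 (mod 28). The smallest positive such number is 27.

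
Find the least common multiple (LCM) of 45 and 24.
360

First find GCD(45, 24) using the Euclidean algorithm:
45 = 1 × 24 + 21
24 = 1 × 21 + 3
21 = 7 × 3 + 0
GCD(45, 24) = 3

LCM formula: LCM(a, b) = (a × b) / GCD(a, b)
LCM(45, 24) = (45 × 24) / 3
LCM(45, 24) = 1080 / 3
LCM(45, 24) = 360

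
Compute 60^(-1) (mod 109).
20

Using Extended Euclidean Algorithm:
gcd(60, 109) = 1
Bezout coefficients: 60 × 20 + 109 × -11 = 1
So 60 × 20 ≡ 1 (mod 109)
The inverse is 20 mod 109 = 20
Verification: 60 × 20 = 1200 = 11 × 109 + 1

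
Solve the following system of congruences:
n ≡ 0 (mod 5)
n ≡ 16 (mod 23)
85

Using the Chinese Remainder Theorem:
M = product of moduli = 115
For equation 1: M_1 = 23, 23 ≡ 3 (mod 5), inverse of 23 mod 5 is 2 (check: 3 × 2 = 6 ≡ 1 (mod 5))
For equation 2: M_2 = 5, 5 ≡ 5 (mod 23), inverse of 5 mod 23 is 14 (check: 5 × 14 = 70 ≡ 1 (mod 23))
Combine: n ≡ Σ r_i×M_i×(M_i⁻¹ mod m_i) = 0×23×2 + 16×5×14 = 0 + 1120 = 1120
1120 mod 115 = 85
n ≡ 85 (mod 115)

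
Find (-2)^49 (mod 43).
Using Fermat: (-2)^{42} ≡ 1 (mod 43). 49 ≡ 7 (mod 42). So (-2)^{49} ≡ (-2)^{7} ≡ 1 (mod 43)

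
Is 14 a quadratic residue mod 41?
By Euler's criterion: 14^{20} ≡ 40 (mod 41). Since this equals -1 (≡ 40), 14 is not a QR.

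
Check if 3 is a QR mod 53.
By Euler's criterion: 3^{26} ≡ 52 (mod 53). Since this equals -1 (≡ 52), 3 is not a QR.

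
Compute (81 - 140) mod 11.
7

(81 - 140) = -59
-59 mod 11 = 7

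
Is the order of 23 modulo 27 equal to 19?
No, the actual order is 18, not 19.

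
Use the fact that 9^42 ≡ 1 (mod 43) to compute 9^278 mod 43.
By Fermat: 9^{42} ≡ 1 (mod 43). 278 ≡ 26 (mod 42). So 9^{278} ≡ 9^{26} ≡ 10 (mod 43)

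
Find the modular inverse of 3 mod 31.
3^(-1) ≡ 21 (mod 31). Verification: 3 × 21 = 63 ≡ 1 (mod 31)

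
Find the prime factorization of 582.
2 × 3 × 97

Divide by primes starting from smallest:
582 ÷ 2 = 291
291 ÷ 3 = 97
97 ÷ 97 = 1

582 = 2 × 3 × 97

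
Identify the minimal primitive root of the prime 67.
p - 1 = 66 has prime divisors 2, 3, 11. h is a primitive root mod 67 iff h^(66/q) ≢ 1 (mod 67) for each such q.
h = 2: 2^33 ≡ 66, 2^22 ≡ 37, 2^6 ≡ 64 (mod 67); none is 1, so 2 has order 66 and is a primitive root.
The smallest primitive root mod 67 is g = 2.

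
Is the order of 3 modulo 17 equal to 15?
No, the actual order is 16, not 15.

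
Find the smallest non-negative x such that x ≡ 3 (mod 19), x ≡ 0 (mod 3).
3

Using the Chinese Remainder Theorem:
M = product of moduli = 57
For equation 1: M_1 = 3, 3 ≡ 3 (mod 19), inverse of 3 mod 19 is 13 (check: 3 × 13 = 39 ≡ 1 (mod 19))
For equation 2: M_2 = 19, 19 ≡ 1 (mod 3), inverse of 19 mod 3 is 1 (check: 1 × 1 = 1 ≡ 1 (mod 3))
Combine: x ≡ Σ r_i×M_i×(M_i⁻¹ mod m_i) = 3×3×13 + 0×19×1 = 117 + 0 = 117
117 mod 57 = 3
x ≡ 3 (mod 57)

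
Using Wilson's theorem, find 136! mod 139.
(138)! = (136)! × (137) × (138) ≡ -1 (mod 139). So (136)! ≡ -1 × [(138)(137)]^(-1) ≡ 69 (mod 139)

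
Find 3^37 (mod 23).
Using Fermat: 3^{22} ≡ 1 (mod 23). 37 ≡ 15 (mod 22). So 3^{37} ≡ 3^{15} ≡ 12 (mod 23)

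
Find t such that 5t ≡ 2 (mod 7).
6

Since gcd(5, 7) = 1 divides 2, a solution exists.
Multiply both sides by the inverse of 5 mod 7:
  5^(-1) mod 7 = 3
  x ≡ 3 × 2 ≡ 6 ≡ 6 (mod 7)
Verification: 5 × 6 = 30 = 4 × 7 + 2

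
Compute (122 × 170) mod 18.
4

(122 × 170) = 20740
20740 mod 18 = 4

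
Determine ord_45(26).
Powers of 26 mod 45: 26^1≡26, 26^2≡1. Order = 2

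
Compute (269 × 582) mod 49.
3

(269 × 582) = 156558
156558 mod 49 = 3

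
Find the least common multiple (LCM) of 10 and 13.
130

First find GCD(10, 13) using the Euclidean algorithm:
10 = 0 × 13 + 10
13 = 1 × 10 + 3
10 = 3 × 3 + 1
3 = 3 × 1 + 0
GCD(10, 13) = 1

LCM formula: LCM(a, b) = (a × b) / GCD(a, b)
LCM(10, 13) = (10 × 13) / 1
LCM(10, 13) = 130 / 1
LCM(10, 13) = 130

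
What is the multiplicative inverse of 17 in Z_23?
17^(-1) ≡ 19 (mod 23). Verification: 17 × 19 = 323 ≡ 1 (mod 23)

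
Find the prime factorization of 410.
2 × 5 × 41

Divide by primes starting from smallest:
410 ÷ 2 = 205
205 ÷ 5 = 41
41 ÷ 41 = 1

410 = 2 × 5 × 41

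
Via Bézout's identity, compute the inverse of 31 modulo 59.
Extended GCD: 31(-19) + 59(10) = 1. So 31^(-1) ≡ 40 ≡ 40 (mod 59). Verify: 31 × 40 = 1240 ≡ 1 (mod 59)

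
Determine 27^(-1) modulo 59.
27^(-1) ≡ 35 (mod 59). Verification: 27 × 35 = 945 ≡ 1 (mod 59)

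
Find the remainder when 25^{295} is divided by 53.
By Fermat: 25^{52} ≡ 1 (mod 53). 295 = 5×52 + 35. So 25^{295} ≡ 25^{35} ≡ 7 (mod 53)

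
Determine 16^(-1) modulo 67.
16^(-1) ≡ 21 (mod 67). Verification: 16 × 21 = 336 ≡ 1 (mod 67)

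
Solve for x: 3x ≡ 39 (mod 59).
13

Since gcd(3, 59) = 1 divides 39, a solution exists.
Multiply both sides by the inverse of 3 mod 59:
  3^(-1) mod 59 = 20
  x ≡ 20 × 39 ≡ 780 ≡ 13 (mod 59)
Verification: 3 × 13 = 39 = 0 × 59 + 39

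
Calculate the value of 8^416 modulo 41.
Using Fermat: 8^{40} ≡ 1 (mod 41). 416 ≡ 16 (mod 40). So 8^{416} ≡ 8^{16} ≡ 10 (mod 41)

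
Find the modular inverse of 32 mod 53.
32^(-1) ≡ 5 (mod 53). Verification: 32 × 5 = 160 ≡ 1 (mod 53)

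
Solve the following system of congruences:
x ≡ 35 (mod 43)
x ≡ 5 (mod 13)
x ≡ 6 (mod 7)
3905

Using the Chinese Remainder Theorem:
M = product of moduli = 3913
For equation 1: M_1 = 91, 91 ≡ 5 (mod 43), inverse of 91 mod 43 is 26 (check: 5 × 26 = 130 ≡ 1 (mod 43))
For equation 2: M_2 = 301, 301 ≡ 2 (mod 13), inverse of 301 mod 13 is 7 (check: 2 × 7 = 14 ≡ 1 (mod 13))
For equation 3: M_3 = 559, 559 ≡ 6 (mod 7), inverse of 559 mod 7 is 6 (check: 6 × 6 = 36 ≡ 1 (mod 7))
Combine: x ≡ Σ r_i×M_i×(M_i⁻¹ mod m_i) = 35×91×26 + 5×301×7 + 6×559×6 = 82810 + 10535 + 20124 = 113469
113469 mod 3913 = 3905
x ≡ 3905 (mod 3913)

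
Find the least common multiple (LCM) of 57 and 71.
4047

First find GCD(57, 71) using the Euclidean algorithm:
57 = 0 × 71 + 57
71 = 1 × 57 + 14
57 = 4 × 14 + 1
14 = 14 × 1 + 0
GCD(57, 71) = 1

LCM formula: LCM(a, b) = (a × b) / GCD(a, b)
LCM(57, 71) = (57 × 71) / 1
LCM(57, 71) = 4047 / 1
LCM(57, 71) = 4047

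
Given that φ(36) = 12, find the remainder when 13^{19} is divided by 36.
By Euler: 13^{12} ≡ 1 (mod 36) since gcd(13, 36) = 1. 19 = 1×12 + 7. So 13^{19} ≡ 13^{7} ≡ 13 (mod 36)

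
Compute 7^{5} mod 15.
7

Using successive squaring:
Binary expansion of 5: 101
Powers of 7 mod 15 (each is the square of the previous):
  7^1 ≡ 7 (mod 15)
  7^2 ≡ 7² = 49 ≡ 4 (mod 15)
  7^4 ≡ 4² = 16 ≡ 1 (mod 15)
5 = 4 + 1, so 7^5 = 7^4 × 7^1 ≡ 1 × 7 (mod 15)
Multiplying step by step:
  1 × 7 = 7 ≡ 7 (mod 15)
Result: 7^5 ≡ 7 (mod 15)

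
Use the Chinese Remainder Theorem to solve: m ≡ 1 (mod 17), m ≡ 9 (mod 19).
M = 17 × 19 = 323. M₁ = 19, y₁ ≡ 9 (mod 17). M₂ = 17, y₂ ≡ 9 (mod 19). m = 1×19×9 + 9×17×9 ≡ 256 (mod 323)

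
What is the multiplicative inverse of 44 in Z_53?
44^(-1) ≡ 47 (mod 53). Verification: 44 × 47 = 2068 ≡ 1 (mod 53)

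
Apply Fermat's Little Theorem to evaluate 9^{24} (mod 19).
11

By Fermat's Little Theorem, a^(p-1) ≡ 1 (mod p) for prime p and gcd(a, p) = 1
Here p = 19, so 9^18 ≡ 1 (mod 19)
We can reduce the exponent: 24 mod 18 = 6
So 9^24 ≡ 9^6 (mod 19)
Computing: 9^6 mod 19 = 11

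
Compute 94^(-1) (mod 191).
94^(-1) ≡ 63 (mod 191). Verification: 94 × 63 = 5922 ≡ 1 (mod 191)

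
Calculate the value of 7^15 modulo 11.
Using Fermat: 7^{10} ≡ 1 (mod 11). 15 ≡ 5 (mod 10). So 7^{15} ≡ 7^{5} ≡ 10 (mod 11)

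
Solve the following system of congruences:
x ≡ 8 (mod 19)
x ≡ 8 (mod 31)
8

Using the Chinese Remainder Theorem:
M = product of moduli = 589
For equation 1: M_1 = 31, 31 ≡ 12 (mod 19), inverse of 31 mod 19 is 8 (check: 12 × 8 = 96 ≡ 1 (mod 19))
For equation 2: M_2 = 19, 19 ≡ 19 (mod 31), inverse of 19 mod 31 is 18 (check: 19 × 18 = 342 ≡ 1 (mod 31))
Combine: x ≡ Σ r_i×M_i×(M_i⁻¹ mod m_i) = 8×31×8 + 8×19×18 = 1984 + 2736 = 4720
4720 mod 589 = 8
x ≡ 8 (mod 589)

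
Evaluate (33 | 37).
(33/37) = 33^{18} mod 37 = 1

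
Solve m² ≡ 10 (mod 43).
The square roots of 10 mod 43 are 15 and 28. Verify: 15² = 225 ≡ 10 (mod 43)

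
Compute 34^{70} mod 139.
34

Using successive squaring:
Binary expansion of 70: 1000110
Powers of 34 mod 139 (each is the square of the previous):
  34^1 ≡ 34 (mod 139)
  34^2 ≡ 34² = 1156 ≡ 44 (mod 139)
  34^4 ≡ 44² = 1936 ≡ 129 (mod 139)
  34^8 ≡ 129² = 16641 ≡ 100 (mod 139)
  34^16 ≡ 100² = 10000 ≡ 131 (mod 139)
  34^32 ≡ 131² = 17161 ≡ 64 (mod 139)
  34^64 ≡ 64² = 4096 ≡ 65 (mod 139)
70 = 64 + 4 + 2, so 34^70 = 34^64 × 34^4 × 34^2 ≡ 65 × 129 × 44 (mod 139)
Multiplying step by step:
  65 × 129 = 8385 ≡ 45 (mod 139)
  45 × 44 = 1980 ≡ 34 (mod 139)
Result: 34^70 ≡ 34 (mod 139)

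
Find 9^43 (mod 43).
Using Fermat: 9^{42} ≡ 1 (mod 43). 43 ≡ 1 (mod 42). So 9^{43} ≡ 9^{1} ≡ 9 (mod 43)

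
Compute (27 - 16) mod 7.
4

(27 - 16) = 11
11 mod 7 = 4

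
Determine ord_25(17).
Powers of 17 mod 25: 17^1≡17, 17^2≡14, 17^3≡13, 17^4≡21, 17^5≡7, 17^6≡19, 17^7≡23, 17^8≡16, 17^9≡22, 17^10≡24, 17^11≡8, 17^12≡11, 17^13≡12, 17^14≡4, 17^15≡18, 17^16≡6, 17^17≡2, 17^18≡9, 17^19≡3, 17^20≡1. Order = 20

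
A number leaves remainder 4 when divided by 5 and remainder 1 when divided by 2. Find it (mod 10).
M = 5 × 2 = 10. M₁ = 2, y₁ ≡ 3 (mod 5). M₂ = 5, y₂ ≡ 1 (mod 2). m = 4×2×3 + 1×5×1 ≡ 9 (mod 10)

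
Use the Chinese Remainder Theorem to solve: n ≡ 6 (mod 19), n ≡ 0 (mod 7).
63

Using the Chinese Remainder Theorem:
M = product of moduli = 133
For equation 1: M_1 = 7, 7 ≡ 7 (mod 19), inverse of 7 mod 19 is 11 (check: 7 × 11 = 77 ≡ 1 (mod 19))
For equation 2: M_2 = 19, 19 ≡ 5 (mod 7), inverse of 19 mod 7 is 3 (check: 5 × 3 = 15 ≡ 1 (mod 7))
Combine: n ≡ Σ r_i×M_i×(M_i⁻¹ mod m_i) = 6×7×11 + 0×19×3 = 462 + 0 = 462
462 mod 133 = 63
n ≡ 63 (mod 133)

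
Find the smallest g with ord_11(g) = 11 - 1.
p - 1 = 10 has prime divisors 2, 5. h is a primitive root mod 11 iff h^(10/q) ≢ 1 (mod 11) for each such q.
h = 2: 2^5 ≡ 10, 2^2 ≡ 4 (mod 11); none is 1, so 2 has order 10 and is a primitive root.
The smallest primitive root mod 11 is g = 2.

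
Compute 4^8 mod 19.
8 = 8 (binary 1000). Repeated squaring mod 19: 4^1 ≡ 4; 4^2 ≡ 4² = 16 ≡ 16; 4^4 ≡ 16² = 256 ≡ 9; 4^8 ≡ 9² = 81 ≡ 5. So 4^8 ≡ 5 (mod 19).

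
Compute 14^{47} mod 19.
13

Using successive squaring:
Binary expansion of 47: 101111
Powers of 14 mod 19 (each is the square of the previous):
  14^1 ≡ 14 (mod 19)
  14^2 ≡ 14² = 196 ≡ 6 (mod 19)
  14^4 ≡ 6² = 36 ≡ 17 (mod 19)
  14^8 ≡ 17² = 289 ≡ 4 (mod 19)
  14^16 ≡ 4² = 16 ≡ 16 (mod 19)
  14^32 ≡ 16² = 256 ≡ 9 (mod 19)
47 = 32 + 8 + 4 + 2 + 1, so 14^47 = 14^32 × 14^8 × 14^4 × 14^2 × 14^1 ≡ 9 × 4 × 17 × 6 × 14 (mod 19)
Multiplying step by step:
  9 × 4 = 36 ≡ 17 (mod 19)
  17 × 17 = 289 ≡ 4 (mod 19)
  4 × 6 = 24 ≡ 5 (mod 19)
  5 × 14 = 70 ≡ 13 (mod 19)
Result: 14^47 ≡ 13 (mod 19)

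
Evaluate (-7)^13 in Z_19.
Using repeated squaring. (-7) ≡ 12 (mod 19). 13 = 8 + 4 + 1 (binary 1101). Repeated squaring mod 19: 12^1 ≡ 12; 12^2 ≡ 12² = 144 ≡ 11; 12^4 ≡ 11² = 121 ≡ 7; 12^8 ≡ 7² = 49 ≡ 11. Multiply: (-7)^13 ≡ 12^8 × 12^4 × 12^1 ≡ 11 × 7 × 12 (mod 19): 11 × 7 = 77 ≡ 1; 1 × 12 = 12 ≡ 12. So (-7)^13 ≡ 12 (mod 19).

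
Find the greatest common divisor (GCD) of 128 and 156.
4

Using the Euclidean algorithm:
128 = 0 × 156 + 128
156 = 1 × 128 + 28
128 = 4 × 28 + 16
28 = 1 × 16 + 12
16 = 1 × 12 + 4
12 = 3 × 4 + 0

GCD(128, 156) = 4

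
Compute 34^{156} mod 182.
92

Using successive squaring:
Binary expansion of 156: 10011100
Powers of 34 mod 182 (each is the square of the previous):
  34^1 ≡ 34 (mod 182)
  34^2 ≡ 34² = 1156 ≡ 64 (mod 182)
  34^4 ≡ 64² = 4096 ≡ 92 (mod 182)
  34^8 ≡ 92² = 8464 ≡ 92 (mod 182)
  34^16 ≡ 92² = 8464 ≡ 92 (mod 182)
  34^32 ≡ 92² = 8464 ≡ 92 (mod 182)
  34^64 ≡ 92² = 8464 ≡ 92 (mod 182)
  34^128 ≡ 92² = 8464 ≡ 92 (mod 182)
156 = 128 + 16 + 8 + 4, so 34^156 = 34^128 × 34^16 × 34^8 × 34^4 ≡ 92 × 92 × 92 × 92 (mod 182)
Multiplying step by step:
  92 × 92 = 8464 ≡ 92 (mod 182)
  92 × 92 = 8464 ≡ 92 (mod 182)
  92 × 92 = 8464 ≡ 92 (mod 182)
Result: 34^156 ≡ 92 (mod 182)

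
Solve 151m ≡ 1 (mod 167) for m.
151^(-1) ≡ 73 (mod 167). Verification: 151 × 73 = 11023 ≡ 1 (mod 167)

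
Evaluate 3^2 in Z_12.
2 = 2 (binary 10). Repeated squaring mod 12: 3^1 ≡ 3; 3^2 ≡ 3² = 9 ≡ 9. So 3^2 ≡ 9 (mod 12).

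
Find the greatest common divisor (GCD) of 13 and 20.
1

Using the Euclidean algorithm:
13 = 0 × 20 + 13
20 = 1 × 13 + 7
13 = 1 × 7 + 6
7 = 1 × 6 + 1
6 = 6 × 1 + 0

GCD(13, 20) = 1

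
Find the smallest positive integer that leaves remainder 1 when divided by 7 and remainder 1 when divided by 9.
M = 7 × 9 = 63. M₁ = 9, y₁ ≡ 4 (mod 7). M₂ = 7, y₂ ≡ 4 (mod 9). y = 1×9×4 + 1×7×4 ≡ 1 (mod 63). The smallest positive such number is 1.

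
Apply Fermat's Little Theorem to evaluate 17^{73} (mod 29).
17

By Fermat's Little Theorem, a^(p-1) ≡ 1 (mod p) for prime p and gcd(a, p) = 1
Here p = 29, so 17^28 ≡ 1 (mod 29)
We can reduce the exponent: 73 mod 28 = 17
So 17^73 ≡ 17^17 (mod 29)
Computing: 17^17 mod 29 = 17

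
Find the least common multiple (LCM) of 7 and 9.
63

First find GCD(7, 9) using the Euclidean algorithm:
7 = 0 × 9 + 7
9 = 1 × 7 + 2
7 = 3 × 2 + 1
2 = 2 × 1 + 0
GCD(7, 9) = 1

LCM formula: LCM(a, b) = (a × b) / GCD(a, b)
LCM(7, 9) = (7 × 9) / 1
LCM(7, 9) = 63 / 1
LCM(7, 9) = 63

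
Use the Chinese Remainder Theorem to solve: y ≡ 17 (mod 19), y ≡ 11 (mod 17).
283

Using the Chinese Remainder Theorem:
M = product of moduli = 323
For equation 1: M_1 = 17, 17 ≡ 17 (mod 19), inverse of 17 mod 19 is 9 (check: 17 × 9 = 153 ≡ 1 (mod 19))
For equation 2: M_2 = 19, 19 ≡ 2 (mod 17), inverse of 19 mod 17 is 9 (check: 2 × 9 = 18 ≡ 1 (mod 17))
Combine: y ≡ Σ r_i×M_i×(M_i⁻¹ mod m_i) = 17×17×9 + 11×19×9 = 2601 + 1881 = 4482
4482 mod 323 = 283
y ≡ 283 (mod 323)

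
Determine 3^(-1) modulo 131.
3^(-1) ≡ 44 (mod 131). Verification: 3 × 44 = 132 ≡ 1 (mod 131)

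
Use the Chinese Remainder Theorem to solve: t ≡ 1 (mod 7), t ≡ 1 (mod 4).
M = 7 × 4 = 28. M₁ = 4, y₁ ≡ 2 (mod 7). M₂ = 7, y₂ ≡ 3 (mod 4). t = 1×4×2 + 1×7×3 ≡ 1 (mod 28)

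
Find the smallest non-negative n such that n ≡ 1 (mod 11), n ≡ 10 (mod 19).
67

Using the Chinese Remainder Theorem:
M = product of moduli = 209
For equation 1: M_1 = 19, 19 ≡ 8 (mod 11), inverse of 19 mod 11 is 7 (check: 8 × 7 = 56 ≡ 1 (mod 11))
For equation 2: M_2 = 11, 11 ≡ 11 (mod 19), inverse of 11 mod 19 is 7 (check: 11 × 7 = 77 ≡ 1 (mod 19))
Combine: n ≡ Σ r_i×M_i×(M_i⁻¹ mod m_i) = 1×19×7 + 10×11×7 = 133 + 770 = 903
903 mod 209 = 67
n ≡ 67 (mod 209)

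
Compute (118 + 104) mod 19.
13

(118 + 104) = 222
222 mod 19 = 13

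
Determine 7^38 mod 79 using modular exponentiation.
Using repeated squaring. 38 = 32 + 4 + 2 (binary 100110). Repeated squaring mod 79: 7^1 ≡ 7; 7^2 ≡ 7² = 49 ≡ 49; 7^4 ≡ 49² = 2401 ≡ 31; 7^8 ≡ 31² = 961 ≡ 13; 7^16 ≡ 13² = 169 ≡ 11; 7^32 ≡ 11² = 121 ≡ 42. Multiply: 7^38 = 7^32 × 7^4 × 7^2 ≡ 42 × 31 × 49 (mod 79): 42 × 31 = 1302 ≡ 38; 38 × 49 = 1862 ≡ 45. So 7^38 ≡ 45 (mod 79).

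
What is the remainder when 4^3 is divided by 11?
3 = 2 + 1 (binary 11). Repeated squaring mod 11: 4^1 ≡ 4; 4^2 ≡ 4² = 16 ≡ 5. Multiply: 4^3 = 4^2 × 4^1 ≡ 5 × 4 (mod 11): 5 × 4 = 20 ≡ 9. So 4^3 ≡ 9 (mod 11).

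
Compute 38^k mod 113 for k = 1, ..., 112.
g^1, g^2, ..., g^{112} mod 113: {38, 88, 67, 60, 20, 82, 65, 97, 70, 61, 58, 57, 19, 44, 90, 30, 10, 41, 89, 105, 35, 87, 29, 85, 66, 22, 45, 15, 5, 77, 101, 109, 74, 100, 71, 99, 33, 11, 79, 64, 59, 95, 107, 111, 37, 50, 92, 106, 73, 62, 96, 32, 86, 104, 110, 112, 75, 25, 46, 53, 93, 31, 48, 16, 43, 52, 55, 56, 94, 69, 23, 83, 103, 72, 24, 8, 78, 26, 84, 28, 47, 91, 68, 98, 108, 36, 12, 4, 39, 13, 42, 14, 80, 102, 34, 49, 54, 18, 6, 2, 76, 63, 21, 7, 40, 51, 17, 81, 27, 9, 3, 1}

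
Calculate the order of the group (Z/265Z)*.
208

Prime factorization: 265 = 5 × 53
Using the formula φ(n) = n × Π(1 - 1/p) for each prime factor p:
φ(265) = 265 × (1 - 1/5) × (1 - 1/53)
φ(265) = 208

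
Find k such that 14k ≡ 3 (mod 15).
12

Since gcd(14, 15) = 1 divides 3, a solution exists.
Multiply both sides by the inverse of 14 mod 15:
  14^(-1) mod 15 = 14
  x ≡ 14 × 3 ≡ 42 ≡ 12 (mod 15)
Verification: 14 × 12 = 168 = 11 × 15 + 3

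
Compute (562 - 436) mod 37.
15

(562 - 436) = 126
126 mod 37 = 15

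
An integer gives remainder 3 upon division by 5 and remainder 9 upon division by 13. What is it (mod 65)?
M = 5 × 13 = 65. M₁ = 13, y₁ ≡ 2 (mod 5). M₂ = 5, y₂ ≡ 8 (mod 13). z = 3×13×2 + 9×5×8 ≡ 48 (mod 65). The smallest positive such number is 48.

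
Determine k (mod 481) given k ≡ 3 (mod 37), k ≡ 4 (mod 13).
225

Using the Chinese Remainder Theorem:
M = product of moduli = 481
For equation 1: M_1 = 13, 13 ≡ 13 (mod 37), inverse of 13 mod 37 is 20 (check: 13 × 20 = 260 ≡ 1 (mod 37))
For equation 2: M_2 = 37, 37 ≡ 11 (mod 13), inverse of 37 mod 13 is 6 (check: 11 × 6 = 66 ≡ 1 (mod 13))
Combine: k ≡ Σ r_i×M_i×(M_i⁻¹ mod m_i) = 3×13×20 + 4×37×6 = 780 + 888 = 1668
1668 mod 481 = 225
k ≡ 225 (mod 481)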